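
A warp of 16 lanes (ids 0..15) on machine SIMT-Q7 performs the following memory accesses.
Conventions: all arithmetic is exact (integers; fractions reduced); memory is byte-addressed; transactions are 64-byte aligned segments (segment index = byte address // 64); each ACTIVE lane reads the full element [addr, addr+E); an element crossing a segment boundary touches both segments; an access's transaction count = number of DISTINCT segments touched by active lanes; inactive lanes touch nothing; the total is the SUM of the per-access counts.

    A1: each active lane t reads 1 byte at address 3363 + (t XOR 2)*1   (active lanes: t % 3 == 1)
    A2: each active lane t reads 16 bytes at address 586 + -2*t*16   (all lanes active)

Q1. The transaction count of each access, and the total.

A1: 1 transaction
A2: 9 transactions

Answer: 1,9; total 10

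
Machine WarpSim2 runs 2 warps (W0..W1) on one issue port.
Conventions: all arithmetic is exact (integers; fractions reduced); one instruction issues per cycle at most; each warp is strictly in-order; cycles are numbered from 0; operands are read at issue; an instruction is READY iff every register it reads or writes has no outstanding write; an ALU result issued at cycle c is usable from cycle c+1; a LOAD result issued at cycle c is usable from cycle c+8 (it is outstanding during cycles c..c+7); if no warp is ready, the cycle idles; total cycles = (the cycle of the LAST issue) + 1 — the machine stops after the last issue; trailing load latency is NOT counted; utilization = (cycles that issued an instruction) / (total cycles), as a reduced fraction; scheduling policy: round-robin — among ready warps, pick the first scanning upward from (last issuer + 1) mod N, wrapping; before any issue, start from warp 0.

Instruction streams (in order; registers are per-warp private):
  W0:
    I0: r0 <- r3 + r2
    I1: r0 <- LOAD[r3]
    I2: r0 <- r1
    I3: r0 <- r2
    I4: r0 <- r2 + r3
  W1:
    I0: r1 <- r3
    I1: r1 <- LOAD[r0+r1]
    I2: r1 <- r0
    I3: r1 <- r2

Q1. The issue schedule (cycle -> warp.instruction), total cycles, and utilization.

cycle 0: W0.I0
cycle 1: W1.I0
cycle 2: W0.I1
cycle 3: W1.I1
cycle 4: idle
cycle 5: idle
cycle 6: idle
cycle 7: idle
cycle 8: idle
cycle 9: idle
cycle 10: W0.I2
cycle 11: W1.I2
cycle 12: W0.I3
cycle 13: W1.I3
cycle 14: W0.I4

Answer: 15 cycles, utilization 3/5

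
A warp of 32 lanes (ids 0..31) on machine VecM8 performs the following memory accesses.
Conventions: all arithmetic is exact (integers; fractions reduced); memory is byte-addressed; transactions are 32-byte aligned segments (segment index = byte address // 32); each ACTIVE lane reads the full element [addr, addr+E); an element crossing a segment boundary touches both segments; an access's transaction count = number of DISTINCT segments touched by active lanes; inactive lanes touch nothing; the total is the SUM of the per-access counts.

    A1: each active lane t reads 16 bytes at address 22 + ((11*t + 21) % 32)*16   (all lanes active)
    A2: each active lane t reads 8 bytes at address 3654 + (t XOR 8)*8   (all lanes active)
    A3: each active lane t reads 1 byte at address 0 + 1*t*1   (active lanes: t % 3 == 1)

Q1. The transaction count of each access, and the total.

A1: 17 transactions
A2: 9 transactions
A3: 1 transaction

Answer: 17,9,1; total 27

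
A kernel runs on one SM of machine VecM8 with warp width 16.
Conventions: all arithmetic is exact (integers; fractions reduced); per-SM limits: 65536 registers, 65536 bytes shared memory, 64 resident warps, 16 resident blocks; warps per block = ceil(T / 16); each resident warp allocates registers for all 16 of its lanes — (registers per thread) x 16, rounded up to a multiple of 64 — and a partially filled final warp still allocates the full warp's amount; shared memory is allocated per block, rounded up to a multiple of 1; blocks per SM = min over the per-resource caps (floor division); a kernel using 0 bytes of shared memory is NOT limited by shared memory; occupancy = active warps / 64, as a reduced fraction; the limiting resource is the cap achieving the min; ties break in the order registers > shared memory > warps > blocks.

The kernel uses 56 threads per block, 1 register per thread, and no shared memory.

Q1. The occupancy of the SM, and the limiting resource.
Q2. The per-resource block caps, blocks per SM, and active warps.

Answer: occupancy 1, limited by warps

registers: 256 blocks
shared memory: no limit (kernel uses none)
warps: 16 blocks
blocks: 16 blocks

Answer: 16 blocks, 64 active warps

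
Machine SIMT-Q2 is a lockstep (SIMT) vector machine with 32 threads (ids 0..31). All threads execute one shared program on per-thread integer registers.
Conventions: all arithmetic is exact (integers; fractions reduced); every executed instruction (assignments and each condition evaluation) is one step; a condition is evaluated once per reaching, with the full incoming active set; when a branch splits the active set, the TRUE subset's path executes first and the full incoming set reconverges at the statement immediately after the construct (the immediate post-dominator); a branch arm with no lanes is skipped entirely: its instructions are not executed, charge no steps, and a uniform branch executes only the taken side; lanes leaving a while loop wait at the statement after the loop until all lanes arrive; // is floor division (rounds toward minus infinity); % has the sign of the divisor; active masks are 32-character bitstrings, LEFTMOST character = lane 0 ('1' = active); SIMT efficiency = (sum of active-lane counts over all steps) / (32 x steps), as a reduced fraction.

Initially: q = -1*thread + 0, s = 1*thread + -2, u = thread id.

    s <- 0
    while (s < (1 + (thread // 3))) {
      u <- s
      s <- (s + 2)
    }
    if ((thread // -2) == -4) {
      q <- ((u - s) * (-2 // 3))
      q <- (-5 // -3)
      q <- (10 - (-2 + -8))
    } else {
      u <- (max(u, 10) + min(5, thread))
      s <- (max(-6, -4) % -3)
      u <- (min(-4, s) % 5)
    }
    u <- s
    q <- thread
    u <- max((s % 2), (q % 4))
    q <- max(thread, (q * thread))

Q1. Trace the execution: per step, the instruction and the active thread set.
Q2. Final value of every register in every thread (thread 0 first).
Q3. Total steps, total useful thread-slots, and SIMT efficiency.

step 0: s <- 0                       11111111111111111111111111111111
step 1: eval (s < (1 + (thread // 3))) 11111111111111111111111111111111
step 2: u <- s                       11111111111111111111111111111111
step 3: s <- (s + 2)                 11111111111111111111111111111111
step 4: eval (s < (1 + (thread // 3))) 11111111111111111111111111111111
step 5: u <- s                       00000011111111111111111111111111
step 6: s <- (s + 2)                 00000011111111111111111111111111
step 7: eval (s < (1 + (thread // 3))) 00000011111111111111111111111111
step 8: u <- s                       00000000000011111111111111111111
step 9: s <- (s + 2)                 00000000000011111111111111111111
step 10: eval (s < (1 + (thread // 3))) 00000000000011111111111111111111
step 11: u <- s                       00000000000000000011111111111111
step 12: s <- (s + 2)                 00000000000000000011111111111111
step 13: eval (s < (1 + (thread // 3))) 00000000000000000011111111111111
step 14: u <- s                       00000000000000000000000011111111
step 15: s <- (s + 2)                 00000000000000000000000011111111
step 16: eval (s < (1 + (thread // 3))) 00000000000000000000000011111111
step 17: u <- s                       00000000000000000000000000000011
step 18: s <- (s + 2)                 00000000000000000000000000000011
step 19: eval (s < (1 + (thread // 3))) 00000000000000000000000000000011
step 20: eval ((thread // -2) == -4)  11111111111111111111111111111111
step 21: q <- ((u - s) * (-2 // 3))   00000001100000000000000000000000
step 22: q <- (-5 // -3)              00000001100000000000000000000000
step 23: q <- (10 - (-2 + -8))        00000001100000000000000000000000
step 24: u <- (max(u, 10) + min(5, thread)) 11111110011111111111111111111111
step 25: s <- (max(-6, -4) % -3)      11111110011111111111111111111111
step 26: u <- (min(-4, s) % 5)        11111110011111111111111111111111
step 27: u <- s                       11111111111111111111111111111111
step 28: q <- thread                  11111111111111111111111111111111
step 29: u <- max((s % 2), (q % 4))   11111111111111111111111111111111
step 30: q <- max(thread, (q * thread)) 11111111111111111111111111111111

Answer: 31 steps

q: 0,1,4,9,16,25,36,49,64,81,100,121,144,169,196,225,256,289,324,361,400,441,484,529,576,625,676,729,784,841,900,961
s: -1,-1,-1,-1,-1,-1,-1,4,4,-1,-1,-1,-1,-1,-1,-1,-1,-1,-1,-1,-1,-1,-1,-1,-1,-1,-1,-1,-1,-1,-1,-1
u: 1,1,2,3,1,1,2,3,0,1,2,3,1,1,2,3,1,1,2,3,1,1,2,3,1,1,2,3,1,1,2,3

steps = 31; useful = 626; efficiency = 626/992 = 313/496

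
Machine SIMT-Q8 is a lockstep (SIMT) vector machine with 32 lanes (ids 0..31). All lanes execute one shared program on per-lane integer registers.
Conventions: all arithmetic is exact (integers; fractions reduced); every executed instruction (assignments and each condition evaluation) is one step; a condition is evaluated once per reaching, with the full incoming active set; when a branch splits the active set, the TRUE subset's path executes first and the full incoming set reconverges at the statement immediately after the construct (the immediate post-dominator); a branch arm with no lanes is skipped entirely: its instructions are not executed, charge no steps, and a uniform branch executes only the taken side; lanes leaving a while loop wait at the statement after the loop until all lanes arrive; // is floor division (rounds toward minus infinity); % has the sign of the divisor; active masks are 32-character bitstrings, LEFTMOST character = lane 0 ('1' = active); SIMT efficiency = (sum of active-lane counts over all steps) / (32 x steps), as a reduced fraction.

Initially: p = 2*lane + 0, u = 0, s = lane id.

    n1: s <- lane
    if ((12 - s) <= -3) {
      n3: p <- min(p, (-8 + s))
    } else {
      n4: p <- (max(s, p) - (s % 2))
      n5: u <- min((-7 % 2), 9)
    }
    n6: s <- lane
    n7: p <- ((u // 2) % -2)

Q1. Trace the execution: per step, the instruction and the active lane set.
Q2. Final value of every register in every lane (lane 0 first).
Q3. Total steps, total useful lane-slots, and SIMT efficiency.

step 0: s <- lane                    11111111111111111111111111111111
step 1: eval ((12 - s) <= -3)        11111111111111111111111111111111
step 2: p <- min(p, (-8 + s))        00000000000000011111111111111111
step 3: p <- (max(s, p) - (s % 2))   11111111111111100000000000000000
step 4: u <- min((-7 % 2), 9)        11111111111111100000000000000000
step 5: s <- lane                    11111111111111111111111111111111
step 6: p <- ((u // 2) % -2)         11111111111111111111111111111111

Answer: 7 steps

p: 0,0,0,0,0,0,0,0,0,0,0,0,0,0,0,0,0,0,0,0,0,0,0,0,0,0,0,0,0,0,0,0
u: 1,1,1,1,1,1,1,1,1,1,1,1,1,1,1,0,0,0,0,0,0,0,0,0,0,0,0,0,0,0,0,0
s: 0,1,2,3,4,5,6,7,8,9,10,11,12,13,14,15,16,17,18,19,20,21,22,23,24,25,26,27,28,29,30,31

steps = 7; useful = 175; efficiency = 175/224 = 25/32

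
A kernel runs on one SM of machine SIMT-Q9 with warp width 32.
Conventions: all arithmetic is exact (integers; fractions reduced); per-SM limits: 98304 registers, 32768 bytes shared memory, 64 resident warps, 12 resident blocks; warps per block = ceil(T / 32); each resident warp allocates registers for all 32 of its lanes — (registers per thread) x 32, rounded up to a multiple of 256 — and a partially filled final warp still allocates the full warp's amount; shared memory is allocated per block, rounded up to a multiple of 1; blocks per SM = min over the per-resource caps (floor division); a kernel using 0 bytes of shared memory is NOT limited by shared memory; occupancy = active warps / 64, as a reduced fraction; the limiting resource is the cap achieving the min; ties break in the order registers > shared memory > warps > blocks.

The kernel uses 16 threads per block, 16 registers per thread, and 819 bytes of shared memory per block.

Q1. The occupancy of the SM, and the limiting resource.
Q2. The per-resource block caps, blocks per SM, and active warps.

Answer: occupancy 3/16, limited by blocks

registers: 192 blocks
shared memory: 40 blocks
warps: 64 blocks
blocks: 12 blocks

Answer: 12 blocks, 12 active warps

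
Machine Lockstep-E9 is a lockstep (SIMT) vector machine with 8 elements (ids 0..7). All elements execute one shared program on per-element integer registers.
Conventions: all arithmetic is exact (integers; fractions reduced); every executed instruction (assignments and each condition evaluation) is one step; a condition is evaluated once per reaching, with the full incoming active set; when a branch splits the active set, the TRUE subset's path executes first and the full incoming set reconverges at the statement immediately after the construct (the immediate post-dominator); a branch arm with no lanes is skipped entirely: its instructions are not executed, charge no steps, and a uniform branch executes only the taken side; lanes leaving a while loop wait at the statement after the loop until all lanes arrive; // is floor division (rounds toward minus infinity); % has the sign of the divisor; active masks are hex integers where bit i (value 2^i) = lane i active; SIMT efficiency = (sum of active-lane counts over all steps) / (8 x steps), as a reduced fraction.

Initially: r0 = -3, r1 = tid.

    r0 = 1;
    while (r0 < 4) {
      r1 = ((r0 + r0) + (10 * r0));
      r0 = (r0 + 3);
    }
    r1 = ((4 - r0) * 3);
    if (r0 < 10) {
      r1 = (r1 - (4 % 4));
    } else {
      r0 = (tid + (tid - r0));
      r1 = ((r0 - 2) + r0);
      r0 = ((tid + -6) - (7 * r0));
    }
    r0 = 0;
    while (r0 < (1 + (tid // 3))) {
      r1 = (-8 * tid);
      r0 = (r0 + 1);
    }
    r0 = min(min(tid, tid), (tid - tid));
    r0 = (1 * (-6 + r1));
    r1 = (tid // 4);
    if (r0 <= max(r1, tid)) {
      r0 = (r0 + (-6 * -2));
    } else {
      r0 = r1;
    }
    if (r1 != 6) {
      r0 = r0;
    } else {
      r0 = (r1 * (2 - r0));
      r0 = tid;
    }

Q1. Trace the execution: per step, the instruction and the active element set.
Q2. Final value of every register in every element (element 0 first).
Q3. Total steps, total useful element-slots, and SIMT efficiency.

step 0: r0 <- 1                      0xff
step 1: eval (r0 < 4)                0xff
step 2: r1 <- ((r0 + r0) + (10 * r0)) 0xff
step 3: r0 <- (r0 + 3)               0xff
step 4: eval (r0 < 4)                0xff
step 5: r1 <- ((4 - r0) * 3)         0xff
step 6: eval (r0 < 10)               0xff
step 7: r1 <- (r1 - (4 % 4))         0xff
step 8: r0 <- 0                      0xff
step 9: eval (r0 < (1 + (tid // 3))) 0xff
step 10: r1 <- (-8 * tid)             0xff
step 11: r0 <- (r0 + 1)               0xff
step 12: eval (r0 < (1 + (tid // 3))) 0xff
step 13: r1 <- (-8 * tid)             0xf8
step 14: r0 <- (r0 + 1)               0xf8
step 15: eval (r0 < (1 + (tid // 3))) 0xf8
step 16: r1 <- (-8 * tid)             0xc0
step 17: r0 <- (r0 + 1)               0xc0
step 18: eval (r0 < (1 + (tid // 3))) 0xc0
step 19: r0 <- min(min(tid, tid), (tid - tid)) 0xff
step 20: r0 <- (1 * (-6 + r1))        0xff
step 21: r1 <- (tid // 4)             0xff
step 22: eval (r0 <= max(r1, tid))    0xff
step 23: r0 <- (r0 + (-6 * -2))       0xff
step 24: eval (r1 != 6)               0xff
step 25: r0 <- r0                     0xff

Answer: 26 steps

r0: 6,-2,-10,-18,-26,-34,-42,-50
r1: 0,0,0,0,1,1,1,1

steps = 26; useful = 181; efficiency = 181/208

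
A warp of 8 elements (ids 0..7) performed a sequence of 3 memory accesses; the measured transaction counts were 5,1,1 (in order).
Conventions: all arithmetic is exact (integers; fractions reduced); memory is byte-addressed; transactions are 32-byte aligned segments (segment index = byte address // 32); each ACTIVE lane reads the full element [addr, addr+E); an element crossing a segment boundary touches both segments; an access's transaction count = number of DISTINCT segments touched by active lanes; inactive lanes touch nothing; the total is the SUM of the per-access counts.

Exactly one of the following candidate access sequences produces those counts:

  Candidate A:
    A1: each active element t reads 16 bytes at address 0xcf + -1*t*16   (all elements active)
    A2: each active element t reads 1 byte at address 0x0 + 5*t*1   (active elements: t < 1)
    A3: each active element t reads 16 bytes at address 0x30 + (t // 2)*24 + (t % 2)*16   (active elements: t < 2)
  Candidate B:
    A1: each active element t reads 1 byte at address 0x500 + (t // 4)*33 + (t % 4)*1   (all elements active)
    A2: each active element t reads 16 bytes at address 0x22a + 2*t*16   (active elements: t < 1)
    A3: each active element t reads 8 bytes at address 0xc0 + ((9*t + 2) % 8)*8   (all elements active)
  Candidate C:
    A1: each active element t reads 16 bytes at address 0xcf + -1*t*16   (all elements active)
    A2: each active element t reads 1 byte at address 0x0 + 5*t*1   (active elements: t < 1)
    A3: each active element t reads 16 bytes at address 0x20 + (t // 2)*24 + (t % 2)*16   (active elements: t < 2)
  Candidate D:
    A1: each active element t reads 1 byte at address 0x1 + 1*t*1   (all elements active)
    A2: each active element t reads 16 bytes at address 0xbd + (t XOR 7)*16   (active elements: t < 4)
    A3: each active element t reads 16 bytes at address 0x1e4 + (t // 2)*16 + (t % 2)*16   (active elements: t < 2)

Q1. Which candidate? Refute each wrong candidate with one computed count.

A: A3 gives 2 transactions, not 1
B: A1 gives 2 transactions, not 5
D: A1 gives 1 transaction, not 5
C: all counts match (5,1,1)

Answer: C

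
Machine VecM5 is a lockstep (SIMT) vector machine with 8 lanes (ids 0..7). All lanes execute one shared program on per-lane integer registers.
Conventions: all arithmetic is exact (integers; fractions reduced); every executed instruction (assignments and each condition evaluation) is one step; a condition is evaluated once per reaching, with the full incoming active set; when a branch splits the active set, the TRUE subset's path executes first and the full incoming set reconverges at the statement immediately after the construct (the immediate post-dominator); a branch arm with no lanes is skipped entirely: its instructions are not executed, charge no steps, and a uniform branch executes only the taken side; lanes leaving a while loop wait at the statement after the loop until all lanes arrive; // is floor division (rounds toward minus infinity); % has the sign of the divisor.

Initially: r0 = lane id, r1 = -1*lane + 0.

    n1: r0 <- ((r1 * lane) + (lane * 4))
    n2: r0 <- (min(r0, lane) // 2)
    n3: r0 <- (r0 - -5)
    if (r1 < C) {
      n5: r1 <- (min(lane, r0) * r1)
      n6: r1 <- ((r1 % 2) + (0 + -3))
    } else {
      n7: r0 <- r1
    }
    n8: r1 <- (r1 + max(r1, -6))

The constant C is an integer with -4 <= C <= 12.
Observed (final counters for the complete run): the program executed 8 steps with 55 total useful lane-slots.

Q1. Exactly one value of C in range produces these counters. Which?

Answer: C = 0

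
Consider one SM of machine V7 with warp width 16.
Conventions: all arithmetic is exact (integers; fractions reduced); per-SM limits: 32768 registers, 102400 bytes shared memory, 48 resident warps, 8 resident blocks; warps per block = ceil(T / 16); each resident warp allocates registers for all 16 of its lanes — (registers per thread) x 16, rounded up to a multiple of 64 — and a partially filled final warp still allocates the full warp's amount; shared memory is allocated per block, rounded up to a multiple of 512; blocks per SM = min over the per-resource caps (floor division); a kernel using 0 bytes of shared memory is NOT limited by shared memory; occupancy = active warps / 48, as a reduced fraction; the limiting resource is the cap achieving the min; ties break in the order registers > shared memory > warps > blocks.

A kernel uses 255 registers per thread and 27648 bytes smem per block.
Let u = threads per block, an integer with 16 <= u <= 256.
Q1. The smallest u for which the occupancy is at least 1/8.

Answer: u = 17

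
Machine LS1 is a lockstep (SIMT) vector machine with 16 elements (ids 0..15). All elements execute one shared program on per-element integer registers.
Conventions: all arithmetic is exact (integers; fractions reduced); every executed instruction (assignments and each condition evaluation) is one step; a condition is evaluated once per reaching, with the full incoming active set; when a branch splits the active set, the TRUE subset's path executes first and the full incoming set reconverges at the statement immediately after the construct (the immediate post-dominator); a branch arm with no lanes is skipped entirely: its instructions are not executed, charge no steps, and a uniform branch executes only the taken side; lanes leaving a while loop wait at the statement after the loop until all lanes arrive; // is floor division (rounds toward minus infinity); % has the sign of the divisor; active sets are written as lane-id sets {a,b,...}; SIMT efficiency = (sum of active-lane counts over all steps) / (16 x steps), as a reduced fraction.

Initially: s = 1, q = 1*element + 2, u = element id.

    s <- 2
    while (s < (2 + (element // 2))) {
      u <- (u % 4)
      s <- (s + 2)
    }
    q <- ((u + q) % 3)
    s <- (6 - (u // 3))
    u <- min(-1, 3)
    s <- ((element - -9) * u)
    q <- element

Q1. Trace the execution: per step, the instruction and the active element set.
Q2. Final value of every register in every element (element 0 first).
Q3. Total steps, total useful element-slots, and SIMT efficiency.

step 0: s <- 2                       {0,1,2,3,4,5,6,7,8,9,10,11,12,13,14,15}
step 1: eval (s < (2 + (element // 2))) {0,1,2,3,4,5,6,7,8,9,10,11,12,13,14,15}
step 2: u <- (u % 4)                 {2,3,4,5,6,7,8,9,10,11,12,13,14,15}
step 3: s <- (s + 2)                 {2,3,4,5,6,7,8,9,10,11,12,13,14,15}
step 4: eval (s < (2 + (element // 2))) {2,3,4,5,6,7,8,9,10,11,12,13,14,15}
step 5: u <- (u % 4)                 {6,7,8,9,10,11,12,13,14,15}
step 6: s <- (s + 2)                 {6,7,8,9,10,11,12,13,14,15}
step 7: eval (s < (2 + (element // 2))) {6,7,8,9,10,11,12,13,14,15}
step 8: u <- (u % 4)                 {10,11,12,13,14,15}
step 9: s <- (s + 2)                 {10,11,12,13,14,15}
step 10: eval (s < (2 + (element // 2))) {10,11,12,13,14,15}
step 11: u <- (u % 4)                 {14,15}
step 12: s <- (s + 2)                 {14,15}
step 13: eval (s < (2 + (element // 2))) {14,15}
step 14: q <- ((u + q) % 3)           {0,1,2,3,4,5,6,7,8,9,10,11,12,13,14,15}
step 15: s <- (6 - (u // 3))          {0,1,2,3,4,5,6,7,8,9,10,11,12,13,14,15}
step 16: u <- min(-1, 3)              {0,1,2,3,4,5,6,7,8,9,10,11,12,13,14,15}
step 17: s <- ((element - -9) * u)    {0,1,2,3,4,5,6,7,8,9,10,11,12,13,14,15}
step 18: q <- element                 {0,1,2,3,4,5,6,7,8,9,10,11,12,13,14,15}

Answer: 19 steps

s: -9,-10,-11,-12,-13,-14,-15,-16,-17,-18,-19,-20,-21,-22,-23,-24
q: 0,1,2,3,4,5,6,7,8,9,10,11,12,13,14,15
u: -1,-1,-1,-1,-1,-1,-1,-1,-1,-1,-1,-1,-1,-1,-1,-1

steps = 19; useful = 208; efficiency = 208/304 = 13/19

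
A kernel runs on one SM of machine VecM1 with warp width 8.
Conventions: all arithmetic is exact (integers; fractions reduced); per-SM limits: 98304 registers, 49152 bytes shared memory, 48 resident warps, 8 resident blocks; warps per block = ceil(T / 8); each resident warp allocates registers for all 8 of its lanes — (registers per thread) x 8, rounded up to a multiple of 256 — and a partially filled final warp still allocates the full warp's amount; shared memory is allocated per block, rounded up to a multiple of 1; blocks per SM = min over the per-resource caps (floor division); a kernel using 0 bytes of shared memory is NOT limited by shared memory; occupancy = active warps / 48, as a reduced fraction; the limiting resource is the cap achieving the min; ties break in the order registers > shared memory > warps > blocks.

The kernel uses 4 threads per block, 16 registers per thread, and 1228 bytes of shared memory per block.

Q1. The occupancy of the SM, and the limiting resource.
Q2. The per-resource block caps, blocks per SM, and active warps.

Answer: occupancy 1/6, limited by blocks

registers: 384 blocks
shared memory: 40 blocks
warps: 48 blocks
blocks: 8 blocks

Answer: 8 blocks, 8 active warps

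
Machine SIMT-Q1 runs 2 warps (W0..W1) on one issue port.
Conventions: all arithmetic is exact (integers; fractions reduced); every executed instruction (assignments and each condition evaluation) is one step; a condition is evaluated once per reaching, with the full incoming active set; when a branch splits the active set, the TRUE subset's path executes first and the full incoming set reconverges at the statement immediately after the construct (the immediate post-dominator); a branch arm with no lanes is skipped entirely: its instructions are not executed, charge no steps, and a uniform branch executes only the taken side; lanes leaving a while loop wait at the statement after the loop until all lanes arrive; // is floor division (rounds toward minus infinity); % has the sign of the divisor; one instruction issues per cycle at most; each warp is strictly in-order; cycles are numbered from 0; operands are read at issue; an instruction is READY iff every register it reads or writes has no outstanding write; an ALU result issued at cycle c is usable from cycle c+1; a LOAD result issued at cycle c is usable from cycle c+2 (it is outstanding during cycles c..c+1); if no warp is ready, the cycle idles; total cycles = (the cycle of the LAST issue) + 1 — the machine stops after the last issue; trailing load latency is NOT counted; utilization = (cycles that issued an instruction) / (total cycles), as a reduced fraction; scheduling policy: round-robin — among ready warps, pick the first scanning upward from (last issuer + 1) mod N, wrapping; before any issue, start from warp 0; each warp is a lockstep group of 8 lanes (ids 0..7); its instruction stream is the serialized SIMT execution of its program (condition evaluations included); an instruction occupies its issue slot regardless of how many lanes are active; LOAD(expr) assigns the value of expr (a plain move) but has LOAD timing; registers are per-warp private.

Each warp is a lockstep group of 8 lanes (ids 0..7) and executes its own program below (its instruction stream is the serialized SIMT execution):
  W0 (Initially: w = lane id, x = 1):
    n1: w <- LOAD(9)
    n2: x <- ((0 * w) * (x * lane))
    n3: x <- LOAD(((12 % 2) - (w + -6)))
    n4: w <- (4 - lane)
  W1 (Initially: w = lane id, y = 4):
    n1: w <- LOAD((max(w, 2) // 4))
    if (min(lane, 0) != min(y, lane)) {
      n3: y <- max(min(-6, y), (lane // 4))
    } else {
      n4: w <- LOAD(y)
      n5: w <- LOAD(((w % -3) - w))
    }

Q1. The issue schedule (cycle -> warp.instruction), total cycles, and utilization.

cycle 0: W0.I0
cycle 1: W1.I0
cycle 2: W0.I1
cycle 3: W1.I1
cycle 4: W0.I2
cycle 5: W1.I2
cycle 6: W0.I3
cycle 7: W1.I3
cycle 8: idle
cycle 9: W1.I4

Answer: 10 cycles, utilization 9/10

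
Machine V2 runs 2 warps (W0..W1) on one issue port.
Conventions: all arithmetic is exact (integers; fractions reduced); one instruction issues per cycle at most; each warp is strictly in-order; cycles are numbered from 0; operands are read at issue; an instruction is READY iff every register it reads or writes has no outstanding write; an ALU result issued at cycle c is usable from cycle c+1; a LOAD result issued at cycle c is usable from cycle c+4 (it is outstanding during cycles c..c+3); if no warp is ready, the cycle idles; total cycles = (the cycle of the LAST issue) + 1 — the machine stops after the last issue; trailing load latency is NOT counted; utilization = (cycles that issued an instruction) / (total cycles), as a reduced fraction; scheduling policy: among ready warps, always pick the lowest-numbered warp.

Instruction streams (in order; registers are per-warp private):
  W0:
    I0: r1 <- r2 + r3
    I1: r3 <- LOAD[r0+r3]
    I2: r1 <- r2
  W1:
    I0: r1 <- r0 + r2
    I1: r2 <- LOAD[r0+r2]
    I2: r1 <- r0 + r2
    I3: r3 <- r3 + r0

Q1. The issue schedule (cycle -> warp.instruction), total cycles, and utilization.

cycle 0: W0.I0
cycle 1: W0.I1
cycle 2: W0.I2
cycle 3: W1.I0
cycle 4: W1.I1
cycle 5: idle
cycle 6: idle
cycle 7: idle
cycle 8: W1.I2
cycle 9: W1.I3

Answer: 10 cycles, utilization 7/10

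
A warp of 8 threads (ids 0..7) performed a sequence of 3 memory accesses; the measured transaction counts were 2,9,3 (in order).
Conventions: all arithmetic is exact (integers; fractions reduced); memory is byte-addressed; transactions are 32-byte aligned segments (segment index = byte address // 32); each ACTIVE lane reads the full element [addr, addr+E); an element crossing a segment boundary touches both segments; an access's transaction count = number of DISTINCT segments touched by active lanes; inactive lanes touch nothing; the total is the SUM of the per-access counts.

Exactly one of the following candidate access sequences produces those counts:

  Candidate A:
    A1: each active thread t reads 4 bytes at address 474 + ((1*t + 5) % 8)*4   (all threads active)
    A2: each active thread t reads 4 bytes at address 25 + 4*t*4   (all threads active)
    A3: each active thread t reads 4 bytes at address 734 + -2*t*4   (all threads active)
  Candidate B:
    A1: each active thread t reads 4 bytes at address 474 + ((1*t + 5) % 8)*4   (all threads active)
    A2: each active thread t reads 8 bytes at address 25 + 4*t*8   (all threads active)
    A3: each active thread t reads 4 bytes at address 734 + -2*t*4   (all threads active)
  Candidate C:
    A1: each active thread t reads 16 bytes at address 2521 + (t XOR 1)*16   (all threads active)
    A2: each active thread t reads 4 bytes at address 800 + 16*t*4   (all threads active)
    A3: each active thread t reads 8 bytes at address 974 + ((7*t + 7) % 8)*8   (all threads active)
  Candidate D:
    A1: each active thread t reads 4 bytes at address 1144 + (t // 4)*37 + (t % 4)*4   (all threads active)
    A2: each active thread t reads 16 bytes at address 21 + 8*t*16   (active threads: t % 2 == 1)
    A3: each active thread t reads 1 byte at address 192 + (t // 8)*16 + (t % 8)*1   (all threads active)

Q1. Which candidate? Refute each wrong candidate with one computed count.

A: A2 gives 5 transactions, not 9
C: A1 gives 5 transactions, not 2
D: A1 gives 3 transactions, not 2
B: all counts match (2,9,3)

Answer: B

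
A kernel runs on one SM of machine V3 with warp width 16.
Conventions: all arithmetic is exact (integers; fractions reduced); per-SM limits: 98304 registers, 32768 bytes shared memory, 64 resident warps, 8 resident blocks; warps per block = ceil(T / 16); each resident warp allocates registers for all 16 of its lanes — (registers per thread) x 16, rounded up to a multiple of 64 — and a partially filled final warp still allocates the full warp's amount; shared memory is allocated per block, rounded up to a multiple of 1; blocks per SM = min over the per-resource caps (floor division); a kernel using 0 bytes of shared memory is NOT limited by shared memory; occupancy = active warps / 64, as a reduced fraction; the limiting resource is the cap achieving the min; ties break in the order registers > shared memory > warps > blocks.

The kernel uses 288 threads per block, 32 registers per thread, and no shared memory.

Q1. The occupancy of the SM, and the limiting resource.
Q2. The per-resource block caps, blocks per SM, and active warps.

Answer: occupancy 27/32, limited by warps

registers: 10 blocks
shared memory: no limit (kernel uses none)
warps: 3 blocks
blocks: 8 blocks

Answer: 3 blocks, 54 active warps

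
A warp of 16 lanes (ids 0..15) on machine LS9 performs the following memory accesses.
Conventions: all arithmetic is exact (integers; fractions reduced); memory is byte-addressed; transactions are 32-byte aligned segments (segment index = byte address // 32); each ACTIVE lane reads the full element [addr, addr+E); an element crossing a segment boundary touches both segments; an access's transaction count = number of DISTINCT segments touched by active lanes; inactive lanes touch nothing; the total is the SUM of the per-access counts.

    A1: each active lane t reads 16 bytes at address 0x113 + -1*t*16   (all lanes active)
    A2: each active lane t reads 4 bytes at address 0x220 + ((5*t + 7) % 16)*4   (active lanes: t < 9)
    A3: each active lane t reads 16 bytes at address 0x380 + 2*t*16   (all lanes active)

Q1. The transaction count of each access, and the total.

A1: 9 transactions
A2: 2 transactions
A3: 16 transactions

Answer: 9,2,16; total 27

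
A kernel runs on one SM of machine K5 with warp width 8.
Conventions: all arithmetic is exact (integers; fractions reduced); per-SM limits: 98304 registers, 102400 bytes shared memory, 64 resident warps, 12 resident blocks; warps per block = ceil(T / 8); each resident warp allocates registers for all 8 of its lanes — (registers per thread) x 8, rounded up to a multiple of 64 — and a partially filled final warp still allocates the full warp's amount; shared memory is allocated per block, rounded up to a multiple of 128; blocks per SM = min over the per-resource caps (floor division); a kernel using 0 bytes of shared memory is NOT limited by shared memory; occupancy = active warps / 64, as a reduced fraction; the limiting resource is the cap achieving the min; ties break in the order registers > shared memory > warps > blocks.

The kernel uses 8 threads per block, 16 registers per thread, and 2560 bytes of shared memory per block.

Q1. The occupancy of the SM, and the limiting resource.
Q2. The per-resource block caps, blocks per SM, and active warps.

Answer: occupancy 3/16, limited by blocks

registers: 768 blocks
shared memory: 40 blocks
warps: 64 blocks
blocks: 12 blocks

Answer: 12 blocks, 12 active warps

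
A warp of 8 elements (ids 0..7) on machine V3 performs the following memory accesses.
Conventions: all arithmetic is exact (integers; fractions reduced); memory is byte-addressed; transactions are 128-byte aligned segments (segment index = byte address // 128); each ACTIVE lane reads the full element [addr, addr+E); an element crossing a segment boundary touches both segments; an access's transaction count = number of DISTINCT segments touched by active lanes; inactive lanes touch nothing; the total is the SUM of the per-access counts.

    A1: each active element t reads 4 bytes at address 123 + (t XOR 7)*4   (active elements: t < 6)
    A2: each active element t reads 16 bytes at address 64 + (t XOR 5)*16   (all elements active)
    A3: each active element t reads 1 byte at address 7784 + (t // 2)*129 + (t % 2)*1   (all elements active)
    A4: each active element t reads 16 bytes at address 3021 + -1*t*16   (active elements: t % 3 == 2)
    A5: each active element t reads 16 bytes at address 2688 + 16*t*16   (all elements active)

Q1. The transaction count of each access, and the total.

A1: 1 transaction
A2: 2 transactions
A3: 4 transactions
A4: 2 transactions
A5: 8 transactions

Answer: 1,2,4,2,8; total 17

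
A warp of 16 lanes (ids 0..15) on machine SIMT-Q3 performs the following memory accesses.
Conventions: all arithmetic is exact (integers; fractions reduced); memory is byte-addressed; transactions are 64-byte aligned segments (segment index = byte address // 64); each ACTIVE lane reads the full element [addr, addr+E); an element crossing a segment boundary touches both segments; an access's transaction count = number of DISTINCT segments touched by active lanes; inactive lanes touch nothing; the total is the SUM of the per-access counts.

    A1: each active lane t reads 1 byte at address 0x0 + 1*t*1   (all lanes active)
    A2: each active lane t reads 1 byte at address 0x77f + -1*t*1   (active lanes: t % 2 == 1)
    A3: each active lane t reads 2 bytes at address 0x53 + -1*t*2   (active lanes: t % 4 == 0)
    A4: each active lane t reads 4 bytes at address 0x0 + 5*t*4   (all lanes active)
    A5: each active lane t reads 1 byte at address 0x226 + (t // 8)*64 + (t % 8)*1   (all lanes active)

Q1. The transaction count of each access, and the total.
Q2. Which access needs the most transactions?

A1: 1 transaction
A2: 1 transaction
A3: 2 transactions
A4: 5 transactions
A5: 2 transactions

Answer: 1,1,2,5,2; total 11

Answer: A4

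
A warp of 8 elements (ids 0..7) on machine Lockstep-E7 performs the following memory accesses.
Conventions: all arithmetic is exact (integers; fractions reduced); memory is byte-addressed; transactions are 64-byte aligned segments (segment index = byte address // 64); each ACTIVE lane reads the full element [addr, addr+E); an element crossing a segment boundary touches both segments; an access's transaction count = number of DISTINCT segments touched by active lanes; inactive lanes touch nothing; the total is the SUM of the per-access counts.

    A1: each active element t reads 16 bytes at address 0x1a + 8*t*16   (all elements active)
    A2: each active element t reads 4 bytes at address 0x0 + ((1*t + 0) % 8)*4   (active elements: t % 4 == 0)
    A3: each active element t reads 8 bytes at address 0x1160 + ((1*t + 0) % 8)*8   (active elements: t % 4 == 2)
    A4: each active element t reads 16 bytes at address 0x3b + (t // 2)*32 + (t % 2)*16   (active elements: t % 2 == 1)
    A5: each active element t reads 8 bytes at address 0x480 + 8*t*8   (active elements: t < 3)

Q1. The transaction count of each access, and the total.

A1: 8 transactions
A2: 1 transaction
A3: 2 transactions
A4: 2 transactions
A5: 3 transactions

Answer: 8,1,2,2,3; total 16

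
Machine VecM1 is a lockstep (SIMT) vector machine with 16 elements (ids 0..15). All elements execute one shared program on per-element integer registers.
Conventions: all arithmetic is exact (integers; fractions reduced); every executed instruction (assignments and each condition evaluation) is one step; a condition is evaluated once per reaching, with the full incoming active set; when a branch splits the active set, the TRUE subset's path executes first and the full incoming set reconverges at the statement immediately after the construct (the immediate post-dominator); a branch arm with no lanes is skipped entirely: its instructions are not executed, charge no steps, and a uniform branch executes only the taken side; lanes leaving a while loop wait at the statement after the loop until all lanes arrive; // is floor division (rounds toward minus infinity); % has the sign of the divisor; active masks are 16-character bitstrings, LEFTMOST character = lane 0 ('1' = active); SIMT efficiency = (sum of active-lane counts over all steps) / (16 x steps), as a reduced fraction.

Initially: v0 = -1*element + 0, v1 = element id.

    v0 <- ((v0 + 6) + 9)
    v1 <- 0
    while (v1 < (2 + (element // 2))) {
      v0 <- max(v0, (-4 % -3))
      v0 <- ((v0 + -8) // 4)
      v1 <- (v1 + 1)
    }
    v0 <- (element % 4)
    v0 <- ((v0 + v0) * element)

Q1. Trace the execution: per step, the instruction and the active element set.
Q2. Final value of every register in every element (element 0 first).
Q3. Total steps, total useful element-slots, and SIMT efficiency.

step 0: v0 <- ((v0 + 6) + 9)         1111111111111111
step 1: v1 <- 0                      1111111111111111
step 2: eval (v1 < (2 + (element // 2))) 1111111111111111
step 3: v0 <- max(v0, (-4 % -3))     1111111111111111
step 4: v0 <- ((v0 + -8) // 4)       1111111111111111
step 5: v1 <- (v1 + 1)               1111111111111111
step 6: eval (v1 < (2 + (element // 2))) 1111111111111111
step 7: v0 <- max(v0, (-4 % -3))     1111111111111111
step 8: v0 <- ((v0 + -8) // 4)       1111111111111111
step 9: v1 <- (v1 + 1)               1111111111111111
step 10: eval (v1 < (2 + (element // 2))) 1111111111111111
step 11: v0 <- max(v0, (-4 % -3))     0011111111111111
step 12: v0 <- ((v0 + -8) // 4)       0011111111111111
step 13: v1 <- (v1 + 1)               0011111111111111
step 14: eval (v1 < (2 + (element // 2))) 0011111111111111
step 15: v0 <- max(v0, (-4 % -3))     0000111111111111
step 16: v0 <- ((v0 + -8) // 4)       0000111111111111
step 17: v1 <- (v1 + 1)               0000111111111111
step 18: eval (v1 < (2 + (element // 2))) 0000111111111111
step 19: v0 <- max(v0, (-4 % -3))     0000001111111111
step 20: v0 <- ((v0 + -8) // 4)       0000001111111111
step 21: v1 <- (v1 + 1)               0000001111111111
step 22: eval (v1 < (2 + (element // 2))) 0000001111111111
step 23: v0 <- max(v0, (-4 % -3))     0000000011111111
step 24: v0 <- ((v0 + -8) // 4)       0000000011111111
step 25: v1 <- (v1 + 1)               0000000011111111
step 26: eval (v1 < (2 + (element // 2))) 0000000011111111
step 27: v0 <- max(v0, (-4 % -3))     0000000000111111
step 28: v0 <- ((v0 + -8) // 4)       0000000000111111
step 29: v1 <- (v1 + 1)               0000000000111111
step 30: eval (v1 < (2 + (element // 2))) 0000000000111111
step 31: v0 <- max(v0, (-4 % -3))     0000000000001111
step 32: v0 <- ((v0 + -8) // 4)       0000000000001111
step 33: v1 <- (v1 + 1)               0000000000001111
step 34: eval (v1 < (2 + (element // 2))) 0000000000001111
step 35: v0 <- max(v0, (-4 % -3))     0000000000000011
step 36: v0 <- ((v0 + -8) // 4)       0000000000000011
step 37: v1 <- (v1 + 1)               0000000000000011
step 38: eval (v1 < (2 + (element // 2))) 0000000000000011
step 39: v0 <- (element % 4)          1111111111111111
step 40: v0 <- ((v0 + v0) * element)  1111111111111111

Answer: 41 steps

v0: 0,2,8,18,0,10,24,42,0,18,40,66,0,26,56,90
v1: 2,2,3,3,4,4,5,5,6,6,7,7,8,8,9,9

steps = 41; useful = 432; efficiency = 432/656 = 27/41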